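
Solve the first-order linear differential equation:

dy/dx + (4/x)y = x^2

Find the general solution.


P(x) = 4/x ⇒ μ = x^4.
(x^4 y)' = x^6 ⇒ x^4 y = x^7/(7) + C.
Solve for y: y = (1/7)x^3 + C/x^4.


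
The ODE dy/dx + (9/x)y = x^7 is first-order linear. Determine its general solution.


P(x) = 9/x ⇒ μ = x^9.
(x^9 y)' = x^16 ⇒ x^9 y = x^17/(17) + C.
Solve for y: y = (1/17)x^8 + C/x^9.


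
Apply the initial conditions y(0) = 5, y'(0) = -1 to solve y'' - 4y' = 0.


Characteristic roots of r² - 4r = 0 are 0, 4.
General solution y = c₁ + c₂ e^(4x).
Apply y(0) = 5: c₁ + c₂ = 5. Apply y'(0) = -1: 0 c₁ + 4 c₂ = -1.
Solve: c₁ = 21/4, c₂ = -1/4.
Particular solution: y = 21/4 - (1/4)e^(4x).


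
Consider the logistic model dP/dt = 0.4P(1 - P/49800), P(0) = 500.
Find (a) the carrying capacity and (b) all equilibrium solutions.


Logistic ODE dP/dt = 0.4P(1 - P/49800) has equilibria where dP/dt = 0, i.e. P = 0 or P = 49800.
The coefficient (1 - P/K) = 0 when P = K, identifying K = 49800 as the carrying capacity.
(a) K = 49800; (b) equilibria P = 0 and P = 49800.


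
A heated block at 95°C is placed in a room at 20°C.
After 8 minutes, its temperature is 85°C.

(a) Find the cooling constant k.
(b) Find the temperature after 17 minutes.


Newton's law: T(t) = T_a + (T₀ - T_a)e^(-kt).
(a) Use T(8) = 85: (85 - 20)/(95 - 20) = e^(-k·8), so k = -ln(0.867)/8 ≈ 0.0179.
(b) Apply k to t = 17: T(17) = 20 + (75)e^(-0.304) ≈ 75.3°C.


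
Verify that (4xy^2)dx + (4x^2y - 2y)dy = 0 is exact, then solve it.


Check exactness: ∂M/∂y = 8xy and ∂N/∂x = 8xy; equal, so the equation is exact.
Integrate M with respect to x (treating y as constant): ∫M dx = 2x^2y^2 + h(y).
Differentiate w.r.t. y and set equal to N: the x-dependent terms already match, leaving h'(y) = -2y. Integrate: h(y) = -y^2.
So F(x,y) = 2x^2y^2 - y^2.
General solution: 2x^2y^2 - y^2 = C.


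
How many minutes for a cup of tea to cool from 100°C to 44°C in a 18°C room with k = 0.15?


From T(t) = T_a + (T₀ - T_a)e^(-kt), set T(t) = 44:
(44 - 18) / (100 - 18) = e^(-0.15t), so t = -ln(0.317)/0.15 ≈ 7.7 minutes.


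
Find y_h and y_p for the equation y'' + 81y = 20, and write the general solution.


Homogeneous part: r² + 81 = 0 ⇒ r = ±9i, so y_h = C₁cos(9x) + C₂sin(9x).
Try constant y_p = A; plug in: 81A = 20 ⇒ A = 20/81.
General solution: y = C₁cos(9x) + C₂sin(9x) + 20/81.


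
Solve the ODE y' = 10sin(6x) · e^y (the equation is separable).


Separate: e^(-y) dy = 10sin(6x) dx.
Integrate: -e^(-y) = -(5/3)cos(6x) + C₀.
Rearrange: e^(-y) = (5/3)cos(6x) + C.


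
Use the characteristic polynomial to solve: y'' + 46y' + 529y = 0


Characteristic equation: r² + 46r + 529 = 0, i.e. (r + 23)² = 0.
Repeated root r = -23; include an x factor for the second linearly independent solution.
General solution: y = (C₁ + C₂x)e^(-23x).


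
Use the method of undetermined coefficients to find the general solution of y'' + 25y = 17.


Homogeneous part: r² + 25 = 0 ⇒ r = ±5i, so y_h = C₁cos(5x) + C₂sin(5x).
Try constant y_p = A; plug in: 25A = 17 ⇒ A = 17/25.
General solution: y = C₁cos(5x) + C₂sin(5x) + 17/25.


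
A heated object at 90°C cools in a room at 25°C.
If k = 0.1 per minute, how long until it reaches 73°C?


From T(t) = T_a + (T₀ - T_a)e^(-kt), set T(t) = 73:
(73 - 25) / (90 - 25) = e^(-0.1t), so t = -ln(0.738)/0.1 ≈ 3.0 minutes.


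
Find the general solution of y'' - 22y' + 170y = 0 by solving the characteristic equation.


Characteristic equation: r² - 22r + 170 = 0.
Discriminant is negative; roots r = 11 ± 7i (complex conjugate pair).
General solution uses e^(α x)(C₁ cos(β x) + C₂ sin(β x)): y = e^(11x)(C₁cos(7x) + C₂sin(7x)).


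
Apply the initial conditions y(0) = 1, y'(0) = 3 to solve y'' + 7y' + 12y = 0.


Characteristic roots of r² + 7r + 12 = 0 are -3, -4.
General solution y = c₁ e^(-3x) + c₂ e^(-4x).
Apply y(0) = 1: c₁ + c₂ = 1. Apply y'(0) = 3: -3 c₁ - 4 c₂ = 3.
Solve: c₁ = 7, c₂ = -6.
Particular solution: y = 7e^(-3x) - 6e^(-4x).


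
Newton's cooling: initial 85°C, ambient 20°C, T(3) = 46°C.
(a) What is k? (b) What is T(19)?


Newton's law: T(t) = T_a + (T₀ - T_a)e^(-kt).
(a) Use T(3) = 46: (46 - 20)/(85 - 20) = e^(-k·3), so k = -ln(0.400)/3 ≈ 0.3054.
(b) Apply k to t = 19: T(19) = 20 + (65)e^(-5.803) ≈ 20.2°C.


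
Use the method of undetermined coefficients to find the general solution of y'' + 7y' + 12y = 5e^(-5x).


Characteristic roots of r² + 7r + 12 = 0 are -3, -4.
y_h = C₁e^(-3x) + C₂e^(-4x).
Forcing exponent -5 is not a characteristic root; try y_p = Ae^(-5x).
Substitute: A·(25 + (7)·-5 + (12)) = A·2 = 5, so A = 5/2.
General solution: y = C₁e^(-3x) + C₂e^(-4x) + (5/2)e^(-5x).


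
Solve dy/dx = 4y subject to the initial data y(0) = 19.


General solution of y' = 4y is y = Ce^(4x).
Apply y(0) = 19: C = 19.
Particular solution: y = 19e^(4x).


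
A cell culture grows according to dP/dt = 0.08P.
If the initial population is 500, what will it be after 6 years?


The ODE dP/dt = 0.08P has solution P(t) = P(0)e^(0.08t).
Substitute P(0) = 500 and t = 6: P(6) = 500 e^(0.48) ≈ 808.


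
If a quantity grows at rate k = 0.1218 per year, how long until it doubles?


Exponential growth: P(t) = P₀ e^(0.1218t). Set P(t)/P₀ = 2: e^(0.1218t) = 2.
Solve: t = ln(2)/0.1218 ≈ 5.69 years.


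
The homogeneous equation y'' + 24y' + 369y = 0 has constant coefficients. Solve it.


Characteristic equation: r² + 24r + 369 = 0.
Discriminant is negative; roots r = -12 ± 15i (complex conjugate pair).
General solution uses e^(α x)(C₁ cos(β x) + C₂ sin(β x)): y = e^(-12x)(C₁cos(15x) + C₂sin(15x)).


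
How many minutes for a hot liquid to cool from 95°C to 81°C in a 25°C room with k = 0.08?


From T(t) = T_a + (T₀ - T_a)e^(-kt), set T(t) = 81:
(81 - 25) / (95 - 25) = e^(-0.08t), so t = -ln(0.800)/0.08 ≈ 2.8 minutes.


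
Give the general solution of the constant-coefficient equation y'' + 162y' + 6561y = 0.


Characteristic equation: r² + 162r + 6561 = 0, i.e. (r + 81)² = 0.
Repeated root r = -81; include an x factor for the second linearly independent solution.
General solution: y = (C₁ + C₂x)e^(-81x).


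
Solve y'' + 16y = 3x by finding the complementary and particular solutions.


Homogeneous: r² + 16 = 0 ⇒ r = ±4i, y_h = C₁cos(4x) + C₂sin(4x).
Polynomial forcing; try y_p = Ax + B. Then y_p'' + 16 y_p = 16(Ax + B) = 3x, so B = 0 and A = 3/16.
General solution: y = C₁cos(4x) + C₂sin(4x) + (3/16)x.


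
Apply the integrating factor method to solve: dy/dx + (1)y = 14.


P(x) = 1, Q(x) = 14; integrating factor μ = e^(x).
(μ y)' = 14e^(x) ⇒ μ y = 14e^(x) + C.
Divide by μ: y = 14 + Ce^(-x).


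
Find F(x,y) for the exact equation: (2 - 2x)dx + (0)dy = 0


Check exactness: ∂M/∂y = 0 and ∂N/∂x = 0; equal, so the equation is exact.
Integrate M with respect to x (treating y as constant): ∫M dx = 2x - x^2 + h(y).
Differentiate w.r.t. y and set equal to N: all terms match, so h'(y) = 0 and h is a constant absorbed into C.
General solution: 2x - x^2 = C.


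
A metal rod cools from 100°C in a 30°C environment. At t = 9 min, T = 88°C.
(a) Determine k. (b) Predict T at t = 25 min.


Newton's law: T(t) = T_a + (T₀ - T_a)e^(-kt).
(a) Use T(9) = 88: (88 - 30)/(100 - 30) = e^(-k·9), so k = -ln(0.829)/9 ≈ 0.0209.
(b) Apply k to t = 25: T(25) = 30 + (70)e^(-0.522) ≈ 71.5°C.


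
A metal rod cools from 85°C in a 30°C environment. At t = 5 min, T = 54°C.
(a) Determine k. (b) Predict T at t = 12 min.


Newton's law: T(t) = T_a + (T₀ - T_a)e^(-kt).
(a) Use T(5) = 54: (54 - 30)/(85 - 30) = e^(-k·5), so k = -ln(0.436)/5 ≈ 0.1659.
(b) Apply k to t = 12: T(12) = 30 + (55)e^(-1.990) ≈ 37.5°C.


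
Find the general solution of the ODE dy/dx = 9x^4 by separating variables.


Integrate both sides with respect to x: y = ∫ 9x^4 dx = (9/5)x^5 + C.


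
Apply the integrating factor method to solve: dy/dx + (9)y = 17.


P(x) = 9, Q(x) = 17; integrating factor μ = e^(9x).
(μ y)' = 17e^(9x) ⇒ μ y = (17/9)e^(9x) + C.
Divide by μ: y = 17/9 + Ce^(-9x).


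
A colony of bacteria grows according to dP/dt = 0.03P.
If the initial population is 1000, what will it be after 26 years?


The ODE dP/dt = 0.03P has solution P(t) = P(0)e^(0.03t).
Substitute P(0) = 1000 and t = 26: P(26) = 1000 e^(0.78) ≈ 2181.


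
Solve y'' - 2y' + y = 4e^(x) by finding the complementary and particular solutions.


Characteristic polynomial (r - 1)² = 0; repeated root r = 1.
y_h = (C₁ + C₂x)e^(x). Forcing matches the repeated root (resonance), so try y_p = Ax² e^(x).
Substitute and solve for A: 2A = 4, so A = 2.
General solution: y = (C₁ + C₂x + 2x²)e^(x).


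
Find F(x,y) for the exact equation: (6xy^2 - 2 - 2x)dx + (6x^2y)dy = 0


Check exactness: ∂M/∂y = 12xy and ∂N/∂x = 12xy; equal, so the equation is exact.
Integrate M with respect to x (treating y as constant): ∫M dx = 3x^2y^2 - 2x - x^2 + h(y).
Differentiate w.r.t. y and set equal to N: all terms match, so h'(y) = 0 and h is a constant absorbed into C.
General solution: 3x^2y^2 - 2x - x^2 = C.


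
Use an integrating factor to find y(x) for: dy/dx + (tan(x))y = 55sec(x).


P(x) = tan(x) ⇒ μ = e^(∫tan(x)dx) = sec(x).
(sec(x) y)' = 55sec²(x) ⇒ sec(x) y = 55tan(x) + C.
Multiply by cos(x): y = 55sin(x) + C·cos(x).


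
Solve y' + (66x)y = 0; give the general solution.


P(x) = 66x ⇒ μ = e^(33x²).
Q(x) = 0 so μ y is constant: y = Ce^(-33x²).


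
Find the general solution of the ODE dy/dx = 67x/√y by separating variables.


Separate: √y dy = 67x dx.
Integrate: (2/3)y^(3/2) = (67/2)x² + C.


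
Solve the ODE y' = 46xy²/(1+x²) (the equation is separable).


Separate: dy/y² = 46x/(1+x²) dx.
Integrate LHS: ∫ dy/y² = -1/y.
Integrate RHS via u = 1+x²: 23ln(1+x²) + C.
Result: -1/y = 23ln(1+x²) + C.


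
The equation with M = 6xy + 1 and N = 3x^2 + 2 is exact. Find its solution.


Check exactness: ∂M/∂y = 6x and ∂N/∂x = 6x; equal, so the equation is exact.
Integrate M with respect to x (treating y as constant): ∫M dx = 3x^2y + x + h(y).
Differentiate w.r.t. y and set equal to N: the x-dependent terms already match, leaving h'(y) = 2. Integrate: h(y) = 2y.
So F(x,y) = 3x^2y + 2y + x.
General solution: 3x^2y + 2y + x = C.


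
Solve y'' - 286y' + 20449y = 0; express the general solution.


Characteristic equation: r² - 286r + 20449 = 0, i.e. (r - 143)² = 0.
Repeated root r = 143; include an x factor for the second linearly independent solution.
General solution: y = (C₁ + C₂x)e^(143x).


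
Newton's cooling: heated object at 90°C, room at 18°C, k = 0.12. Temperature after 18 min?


Newton's law: dT/dt = -k(T - T_a) has solution T(t) = T_a + (T₀ - T_a)e^(-kt).
Plug in T_a = 18, T₀ = 90, k = 0.12, t = 18: T(18) = 18 + (72)e^(-2.16) ≈ 26.3°C.


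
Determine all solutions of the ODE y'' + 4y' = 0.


Characteristic equation: r² + 4r = 0.
Factor: (r - 0)(r + 4) = 0 ⇒ r = 0, -4 (distinct real).
General solution: y = C₁ + C₂e^(-4x).


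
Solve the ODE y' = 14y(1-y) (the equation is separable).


Separate: dy/[y(1-y)] = 14 dx.
Partial fractions: 1/[y(1-y)] = 1/y + 1/(1-y).
Integrate: ln|y/(1-y)| = 14x + C₀.
Solve for y: y = 1/(1 + Ce^(-14x)).


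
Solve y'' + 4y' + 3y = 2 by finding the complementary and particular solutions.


Characteristic roots of r² + 4r + 3 = 0 are -1, -3.
y_h = C₁e^(-x) + C₂e^(-3x).
Constant forcing; try y_p = A. Then 3A = 2 ⇒ A = 2/3.
General solution: y = C₁e^(-x) + C₂e^(-3x) + 2/3.


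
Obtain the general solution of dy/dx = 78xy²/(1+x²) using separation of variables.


Separate: dy/y² = 78x/(1+x²) dx.
Integrate LHS: ∫ dy/y² = -1/y.
Integrate RHS via u = 1+x²: 39ln(1+x²) + C.
Result: -1/y = 39ln(1+x²) + C.


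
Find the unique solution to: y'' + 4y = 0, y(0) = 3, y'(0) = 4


Characteristic roots of r² + 4 = 0 are ±2i, so y = C₁cos(2x) + C₂sin(2x).
Apply y(0) = 3: C₁ = 3. Differentiate and apply y'(0) = 4: 2·C₂ = 4, so C₂ = 2.
Particular solution: y = 3cos(2x) + 2sin(2x).


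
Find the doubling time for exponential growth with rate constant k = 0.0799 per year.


Exponential growth: P(t) = P₀ e^(0.0799t). Set P(t)/P₀ = 2: e^(0.0799t) = 2.
Solve: t = ln(2)/0.0799 ≈ 8.68 years.


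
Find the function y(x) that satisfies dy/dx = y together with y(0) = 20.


General solution of y' = y is y = Ce^(x).
Apply y(0) = 20: C = 20.
Particular solution: y = 20e^(x).


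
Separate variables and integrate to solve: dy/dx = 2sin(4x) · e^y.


Separate: e^(-y) dy = 2sin(4x) dx.
Integrate: -e^(-y) = -(1/2)cos(4x) + C₀.
Rearrange: e^(-y) = (1/2)cos(4x) + C.


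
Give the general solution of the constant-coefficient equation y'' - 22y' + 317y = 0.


Characteristic equation: r² - 22r + 317 = 0.
Discriminant is negative; roots r = 11 ± 14i (complex conjugate pair).
General solution uses e^(α x)(C₁ cos(β x) + C₂ sin(β x)): y = e^(11x)(C₁cos(14x) + C₂sin(14x)).


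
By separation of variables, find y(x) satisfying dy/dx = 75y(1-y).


Separate: dy/[y(1-y)] = 75 dx.
Partial fractions: 1/[y(1-y)] = 1/y + 1/(1-y).
Integrate: ln|y/(1-y)| = 75x + C₀.
Solve for y: y = 1/(1 + Ce^(-75x)).


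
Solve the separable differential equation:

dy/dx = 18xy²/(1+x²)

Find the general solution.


Separate: dy/y² = 18x/(1+x²) dx.
Integrate LHS: ∫ dy/y² = -1/y.
Integrate RHS via u = 1+x²: 9ln(1+x²) + C.
Result: -1/y = 9ln(1+x²) + C.


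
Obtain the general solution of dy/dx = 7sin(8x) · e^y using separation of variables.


Separate: e^(-y) dy = 7sin(8x) dx.
Integrate: -e^(-y) = -(7/8)cos(8x) + C₀.
Rearrange: e^(-y) = (7/8)cos(8x) + C.


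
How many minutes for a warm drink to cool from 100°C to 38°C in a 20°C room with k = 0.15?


From T(t) = T_a + (T₀ - T_a)e^(-kt), set T(t) = 38:
(38 - 20) / (100 - 20) = e^(-0.15t), so t = -ln(0.225)/0.15 ≈ 9.9 minutes.


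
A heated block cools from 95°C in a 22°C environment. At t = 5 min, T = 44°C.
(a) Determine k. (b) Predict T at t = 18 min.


Newton's law: T(t) = T_a + (T₀ - T_a)e^(-kt).
(a) Use T(5) = 44: (44 - 22)/(95 - 22) = e^(-k·5), so k = -ln(0.301)/5 ≈ 0.2399.
(b) Apply k to t = 18: T(18) = 22 + (73)e^(-4.318) ≈ 23.0°C.


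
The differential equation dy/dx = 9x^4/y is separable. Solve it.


Separate variables: y dy = 9x^4 dx.
Integrate both sides: y²/2 = (9/5)x^5 + C₀.
Multiply by 2: y² = (18/5)x^5 + C.


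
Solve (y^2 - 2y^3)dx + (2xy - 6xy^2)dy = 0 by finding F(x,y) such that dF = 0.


Check exactness: ∂M/∂y = 2y - 6y^2 and ∂N/∂x = 2y - 6y^2; equal, so the equation is exact.
Integrate M with respect to x (treating y as constant): ∫M dx = xy^2 - 2xy^3 + h(y).
Differentiate w.r.t. y and set equal to N: all terms match, so h'(y) = 0 and h is a constant absorbed into C.
General solution: xy^2 - 2xy^3 = C.


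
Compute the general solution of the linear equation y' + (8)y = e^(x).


P(x) = 8 ⇒ μ = e^(8x).
(μ y)' = e^(9x) ⇒ μ y = e^(9x)/9 + C.
Divide by μ: y = (1/9)e^(x) + Ce^(-8x).


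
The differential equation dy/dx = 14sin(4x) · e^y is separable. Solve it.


Separate: e^(-y) dy = 14sin(4x) dx.
Integrate: -e^(-y) = -(7/2)cos(4x) + C₀.
Rearrange: e^(-y) = (7/2)cos(4x) + C.


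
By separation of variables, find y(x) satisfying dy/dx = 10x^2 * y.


Separate variables: dy/y = 10x^2 dx.
Integrate: ln|y| = (10/3)x^3 + C₀.
Exponentiate: y = Ce^((10/3)x^3).


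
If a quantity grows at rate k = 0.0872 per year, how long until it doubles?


Exponential growth: P(t) = P₀ e^(0.0872t). Set P(t)/P₀ = 2: e^(0.0872t) = 2.
Solve: t = ln(2)/0.0872 ≈ 7.95 years.


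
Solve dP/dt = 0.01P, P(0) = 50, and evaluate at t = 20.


The ODE dP/dt = 0.01P has solution P(t) = P(0)e^(0.01t).
Substitute P(0) = 50 and t = 20: P(20) = 50 e^(0.20) ≈ 61.


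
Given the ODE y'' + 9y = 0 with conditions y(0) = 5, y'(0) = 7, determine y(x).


Characteristic roots of r² + 9 = 0 are ±3i, so y = C₁cos(3x) + C₂sin(3x).
Apply y(0) = 5: C₁ = 5. Differentiate and apply y'(0) = 7: 3·C₂ = 7, so C₂ = 7/3.
Particular solution: y = 5cos(3x) + (7/3)sin(3x).


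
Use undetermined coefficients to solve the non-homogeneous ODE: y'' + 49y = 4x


Homogeneous: r² + 49 = 0 ⇒ r = ±7i, y_h = C₁cos(7x) + C₂sin(7x).
Polynomial forcing; try y_p = Ax + B. Then y_p'' + 49 y_p = 49(Ax + B) = 4x, so B = 0 and A = 4/49.
General solution: y = C₁cos(7x) + C₂sin(7x) + (4/49)x.


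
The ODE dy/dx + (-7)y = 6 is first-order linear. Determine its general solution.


P(x) = -7 ⇒ μ = e^(-7x).
(μ y)' = 6e^(-7x) ⇒ μ y = -(6/7)e^(-7x) + C.
Divide by μ: y = -6/7 + Ce^(7x).


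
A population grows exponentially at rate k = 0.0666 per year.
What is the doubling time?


Exponential growth: P(t) = P₀ e^(0.0666t). Set P(t)/P₀ = 2: e^(0.0666t) = 2.
Solve: t = ln(2)/0.0666 ≈ 10.41 years.


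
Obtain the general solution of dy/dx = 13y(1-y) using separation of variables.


Separate: dy/[y(1-y)] = 13 dx.
Partial fractions: 1/[y(1-y)] = 1/y + 1/(1-y).
Integrate: ln|y/(1-y)| = 13x + C₀.
Solve for y: y = 1/(1 + Ce^(-13x)).


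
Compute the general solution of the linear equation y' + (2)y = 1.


P(x) = 2, Q(x) = 1; integrating factor μ = e^(2x).
(μ y)' = e^(2x) ⇒ μ y = (1/2)e^(2x) + C.
Divide by μ: y = 1/2 + Ce^(-2x).


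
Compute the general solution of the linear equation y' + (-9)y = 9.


P(x) = -9 ⇒ μ = e^(-9x).
(μ y)' = 9e^(-9x) ⇒ μ y = -e^(-9x) + C.
Divide by μ: y = -1 + Ce^(9x).


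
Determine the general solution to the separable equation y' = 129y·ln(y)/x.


Separate: dy/[y ln(y)] = 129 dx/x.
Substitute u = ln(y): du/u = 129 dx/x.
Integrate: ln|ln(y)| = 129ln|x| + C₀, hence ln(y) = C·x^129.


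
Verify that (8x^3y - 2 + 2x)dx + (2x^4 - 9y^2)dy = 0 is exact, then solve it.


Check exactness: ∂M/∂y = 8x^3 and ∂N/∂x = 8x^3; equal, so the equation is exact.
Integrate M with respect to x (treating y as constant): ∫M dx = 2x^4y - 2x + x^2 + h(y).
Differentiate w.r.t. y and set equal to N: the x-dependent terms already match, leaving h'(y) = -9y^2. Integrate: h(y) = -3y^3.
So F(x,y) = 2x^4y - 2x + x^2 - 3y^3.
General solution: 2x^4y - 2x + x^2 - 3y^3 = C.


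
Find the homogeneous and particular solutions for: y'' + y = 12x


Homogeneous: r² + 1 = 0 ⇒ r = ±1i, y_h = C₁cos(x) + C₂sin(x).
Polynomial forcing; try y_p = Ax + B. Then y_p'' + 1 y_p = 1(Ax + B) = 12x, so B = 0 and A = 12.
General solution: y = C₁cos(x) + C₂sin(x) + 12x.


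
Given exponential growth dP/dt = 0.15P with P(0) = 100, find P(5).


The ODE dP/dt = 0.15P has solution P(t) = P(0)e^(0.15t).
Substitute P(0) = 100 and t = 5: P(5) = 100 e^(0.75) ≈ 212.


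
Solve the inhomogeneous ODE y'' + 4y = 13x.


Homogeneous: r² + 4 = 0 ⇒ r = ±2i, y_h = C₁cos(2x) + C₂sin(2x).
Polynomial forcing; try y_p = Ax + B. Then y_p'' + 4 y_p = 4(Ax + B) = 13x, so B = 0 and A = 13/4.
General solution: y = C₁cos(2x) + C₂sin(2x) + (13/4)x.


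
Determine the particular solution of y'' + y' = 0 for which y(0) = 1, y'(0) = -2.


Characteristic roots of r² + r = 0 are 0, -1.
General solution y = c₁ + c₂ e^(-x).
Apply y(0) = 1: c₁ + c₂ = 1. Apply y'(0) = -2: 0 c₁ - 1 c₂ = -2.
Solve: c₁ = -1, c₂ = 2.
Particular solution: y = -1 + 2e^(-x).


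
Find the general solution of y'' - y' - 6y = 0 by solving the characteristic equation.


Characteristic equation: r² - r - 6 = 0.
Factor: (r - 3)(r + 2) = 0 ⇒ r = 3, -2 (distinct real).
General solution: y = C₁e^(3x) + C₂e^(-2x).


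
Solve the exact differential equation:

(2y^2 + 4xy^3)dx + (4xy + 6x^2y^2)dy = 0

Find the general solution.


Check exactness: ∂M/∂y = 4y + 12xy^2 and ∂N/∂x = 4y + 12xy^2; equal, so the equation is exact.
Integrate M with respect to x (treating y as constant): ∫M dx = 2xy^2 + 2x^2y^3 + h(y).
Differentiate w.r.t. y and set equal to N: all terms match, so h'(y) = 0 and h is a constant absorbed into C.
General solution: 2xy^2 + 2x^2y^3 = C.


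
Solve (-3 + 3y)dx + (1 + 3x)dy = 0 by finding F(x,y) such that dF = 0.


Check exactness: ∂M/∂y = 3 and ∂N/∂x = 3; equal, so the equation is exact.
Integrate M with respect to x (treating y as constant): ∫M dx = -3x + 3xy + h(y).
Differentiate w.r.t. y and set equal to N: the x-dependent terms already match, leaving h'(y) = 1. Integrate: h(y) = y.
So F(x,y) = -3x + y + 3xy.
General solution: -3x + y + 3xy = C.


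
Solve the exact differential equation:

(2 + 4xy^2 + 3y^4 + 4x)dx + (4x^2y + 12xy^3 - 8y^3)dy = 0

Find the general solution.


Check exactness: ∂M/∂y = 8xy + 12y^3 and ∂N/∂x = 8xy + 12y^3; equal, so the equation is exact.
Integrate M with respect to x (treating y as constant): ∫M dx = 2x + 2x^2y^2 + 3xy^4 + 2x^2 + h(y).
Differentiate w.r.t. y and set equal to N: the x-dependent terms already match, leaving h'(y) = -8y^3. Integrate: h(y) = -2y^4.
So F(x,y) = 2x + 2x^2y^2 + 3xy^4 + 2x^2 - 2y^4.
General solution: 2x + 2x^2y^2 + 3xy^4 + 2x^2 - 2y^4 = C.


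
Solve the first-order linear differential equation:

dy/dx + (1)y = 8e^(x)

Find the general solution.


P(x) = 1 ⇒ μ = e^(x).
(μ y)' = 8e^(2x) ⇒ μ y = (8/2)e^(2x) + C.
Divide by μ: y = 4e^(x) + Ce^(-x).


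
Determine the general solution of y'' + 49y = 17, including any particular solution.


Homogeneous part: r² + 49 = 0 ⇒ r = ±7i, so y_h = C₁cos(7x) + C₂sin(7x).
Try constant y_p = A; plug in: 49A = 17 ⇒ A = 17/49.
General solution: y = C₁cos(7x) + C₂sin(7x) + 17/49.


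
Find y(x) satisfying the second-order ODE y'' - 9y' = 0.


Characteristic equation: r² - 9r = 0.
Factor: (r - 0)(r - 9) = 0 ⇒ r = 0, 9 (distinct real).
General solution: y = C₁ + C₂e^(9x).


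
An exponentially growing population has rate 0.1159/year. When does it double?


Exponential growth: P(t) = P₀ e^(0.1159t). Set P(t)/P₀ = 2: e^(0.1159t) = 2.
Solve: t = ln(2)/0.1159 ≈ 5.98 years.


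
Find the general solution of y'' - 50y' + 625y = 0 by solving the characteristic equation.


Characteristic equation: r² - 50r + 625 = 0, i.e. (r - 25)² = 0.
Repeated root r = 25; include an x factor for the second linearly independent solution.
General solution: y = (C₁ + C₂x)e^(25x).


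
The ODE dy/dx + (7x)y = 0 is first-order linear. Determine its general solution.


P(x) = 7x ⇒ μ = e^((7/2)x²).
Q(x) = 0 so μ y is constant: y = Ce^(-(7/2)x²).


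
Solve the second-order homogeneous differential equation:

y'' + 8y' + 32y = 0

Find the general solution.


Characteristic equation: r² + 8r + 32 = 0.
Discriminant is negative; roots r = -4 ± 4i (complex conjugate pair).
General solution uses e^(α x)(C₁ cos(β x) + C₂ sin(β x)): y = e^(-4x)(C₁cos(4x) + C₂sin(4x)).


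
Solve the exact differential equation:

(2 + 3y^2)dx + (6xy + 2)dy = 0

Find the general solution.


Check exactness: ∂M/∂y = 6y and ∂N/∂x = 6y; equal, so the equation is exact.
Integrate M with respect to x (treating y as constant): ∫M dx = 2x + 3xy^2 + h(y).
Differentiate w.r.t. y and set equal to N: the x-dependent terms already match, leaving h'(y) = 2. Integrate: h(y) = 2y.
So F(x,y) = 2x + 3xy^2 + 2y.
General solution: 2x + 3xy^2 + 2y = C.


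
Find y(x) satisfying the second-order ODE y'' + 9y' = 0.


Characteristic equation: r² + 9r = 0.
Factor: (r + 9)(r - 0) = 0 ⇒ r = -9, 0 (distinct real).
General solution: y = C₁e^(-9x) + C₂.


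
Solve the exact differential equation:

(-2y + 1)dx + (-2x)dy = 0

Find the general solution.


Check exactness: ∂M/∂y = -2 and ∂N/∂x = -2; equal, so the equation is exact.
Integrate M with respect to x (treating y as constant): ∫M dx = -2xy + x + h(y).
Differentiate w.r.t. y and set equal to N: all terms match, so h'(y) = 0 and h is a constant absorbed into C.
General solution: -2xy + x = C.


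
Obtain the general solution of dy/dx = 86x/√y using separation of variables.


Separate: √y dy = 86x dx.
Integrate: (2/3)y^(3/2) = 43x² + C.


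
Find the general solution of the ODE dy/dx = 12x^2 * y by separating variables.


Separate variables: dy/y = 12x^2 dx.
Integrate: ln|y| = 4x^3 + C₀.
Exponentiate: y = Ce^(4x^3).


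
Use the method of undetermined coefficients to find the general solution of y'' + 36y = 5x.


Homogeneous: r² + 36 = 0 ⇒ r = ±6i, y_h = C₁cos(6x) + C₂sin(6x).
Polynomial forcing; try y_p = Ax + B. Then y_p'' + 36 y_p = 36(Ax + B) = 5x, so B = 0 and A = 5/36.
General solution: y = C₁cos(6x) + C₂sin(6x) + (5/36)x.


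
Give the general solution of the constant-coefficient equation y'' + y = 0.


Characteristic equation: r² + 1 = 0.
Discriminant is negative; roots r = 0 ± 1i (complex conjugate pair).
General solution uses e^(α x)(C₁ cos(β x) + C₂ sin(β x)): y = C₁cos(x) + C₂sin(x).


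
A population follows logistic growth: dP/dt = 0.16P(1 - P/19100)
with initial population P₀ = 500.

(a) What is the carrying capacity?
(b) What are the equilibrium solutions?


Logistic ODE dP/dt = 0.16P(1 - P/19100) has equilibria where dP/dt = 0, i.e. P = 0 or P = 19100.
The coefficient (1 - P/K) = 0 when P = K, identifying K = 19100 as the carrying capacity.
(a) K = 19100; (b) equilibria P = 0 and P = 19100.


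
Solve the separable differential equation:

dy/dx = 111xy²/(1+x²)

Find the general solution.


Separate: dy/y² = 111x/(1+x²) dx.
Integrate LHS: ∫ dy/y² = -1/y.
Integrate RHS via u = 1+x²: (111/2)ln(1+x²) + C.
Result: -1/y = (111/2)ln(1+x²) + C.


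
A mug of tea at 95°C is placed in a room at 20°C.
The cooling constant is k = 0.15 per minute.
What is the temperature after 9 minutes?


Newton's law: dT/dt = -k(T - T_a) has solution T(t) = T_a + (T₀ - T_a)e^(-kt).
Plug in T_a = 20, T₀ = 95, k = 0.15, t = 9: T(9) = 20 + (75)e^(-1.35) ≈ 39.4°C.


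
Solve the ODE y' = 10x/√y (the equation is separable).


Separate: √y dy = 10x dx.
Integrate: (2/3)y^(3/2) = 5x² + C.


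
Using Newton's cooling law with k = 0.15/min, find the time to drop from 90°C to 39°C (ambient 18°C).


From T(t) = T_a + (T₀ - T_a)e^(-kt), set T(t) = 39:
(39 - 18) / (90 - 18) = e^(-0.15t), so t = -ln(0.292)/0.15 ≈ 8.2 minutes.


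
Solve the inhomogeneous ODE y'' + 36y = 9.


Homogeneous part: r² + 36 = 0 ⇒ r = ±6i, so y_h = C₁cos(6x) + C₂sin(6x).
Try constant y_p = A; plug in: 36A = 9 ⇒ A = 1/4.
General solution: y = C₁cos(6x) + C₂sin(6x) + 1/4.


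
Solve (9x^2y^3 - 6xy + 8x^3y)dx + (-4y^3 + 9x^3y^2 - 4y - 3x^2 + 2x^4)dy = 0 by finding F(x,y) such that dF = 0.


Check exactness: ∂M/∂y = 27x^2y^2 - 6x + 8x^3 and ∂N/∂x = 27x^2y^2 - 6x + 8x^3; equal, so the equation is exact.
Integrate M with respect to x (treating y as constant): ∫M dx = 3x^3y^3 - 3x^2y + 2x^4y + h(y).
Differentiate w.r.t. y and set equal to N: the x-dependent terms already match, leaving h'(y) = -4y^3 - 4y. Integrate: h(y) = -y^4 - 2y^2.
So F(x,y) = -y^4 + 3x^3y^3 - 2y^2 - 3x^2y + 2x^4y.
General solution: -y^4 + 3x^3y^3 - 2y^2 - 3x^2y + 2x^4y = C.


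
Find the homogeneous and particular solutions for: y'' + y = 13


Homogeneous part: r² + 1 = 0 ⇒ r = ±1i, so y_h = C₁cos(x) + C₂sin(x).
Try constant y_p = A; plug in: 1A = 13 ⇒ A = 13.
General solution: y = C₁cos(x) + C₂sin(x) + 13.


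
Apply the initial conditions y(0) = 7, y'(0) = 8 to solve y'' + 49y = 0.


Characteristic roots of r² + 49 = 0 are ±7i, so y = C₁cos(7x) + C₂sin(7x).
Apply y(0) = 7: C₁ = 7. Differentiate and apply y'(0) = 8: 7·C₂ = 8, so C₂ = 8/7.
Particular solution: y = 7cos(7x) + (8/7)sin(7x).


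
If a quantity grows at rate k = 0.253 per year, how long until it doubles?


Exponential growth: P(t) = P₀ e^(0.253t). Set P(t)/P₀ = 2: e^(0.253t) = 2.
Solve: t = ln(2)/0.253 ≈ 2.74 years.


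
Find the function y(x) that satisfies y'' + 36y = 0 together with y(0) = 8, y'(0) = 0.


Characteristic roots of r² + 36 = 0 are ±6i, so y = C₁cos(6x) + C₂sin(6x).
Apply y(0) = 8: C₁ = 8. Differentiate and apply y'(0) = 0: 6·C₂ = 0, so C₂ = 0.
Particular solution: y = 8cos(6x).


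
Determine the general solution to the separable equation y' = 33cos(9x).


g(y) = 1, so integrate directly: y = ∫ 33cos(9x) dx = (11/3)sin(9x) + C.


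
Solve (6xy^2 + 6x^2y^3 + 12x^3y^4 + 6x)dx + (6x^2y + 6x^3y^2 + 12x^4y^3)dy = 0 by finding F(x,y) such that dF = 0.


Check exactness: ∂M/∂y = 12xy + 18x^2y^2 + 48x^3y^3 and ∂N/∂x = 12xy + 18x^2y^2 + 48x^3y^3; equal, so the equation is exact.
Integrate M with respect to x (treating y as constant): ∫M dx = 3x^2y^2 + 2x^3y^3 + 3x^4y^4 + 3x^2 + h(y).
Differentiate w.r.t. y and set equal to N: all terms match, so h'(y) = 0 and h is a constant absorbed into C.
General solution: 3x^2y^2 + 2x^3y^3 + 3x^4y^4 + 3x^2 = C.


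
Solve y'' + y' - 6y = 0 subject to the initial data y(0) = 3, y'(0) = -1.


Characteristic roots of r² + r - 6 = 0 are -3, 2.
General solution y = c₁ e^(-3x) + c₂ e^(2x).
Apply y(0) = 3: c₁ + c₂ = 3. Apply y'(0) = -1: -3 c₁ + 2 c₂ = -1.
Solve: c₁ = 7/5, c₂ = 8/5.
Particular solution: y = (7/5)e^(-3x) + (8/5)e^(2x).


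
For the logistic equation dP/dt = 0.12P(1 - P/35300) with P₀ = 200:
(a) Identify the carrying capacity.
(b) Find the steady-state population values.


Logistic ODE dP/dt = 0.12P(1 - P/35300) has equilibria where dP/dt = 0, i.e. P = 0 or P = 35300.
The coefficient (1 - P/K) = 0 when P = K, identifying K = 35300 as the carrying capacity.
(a) K = 35300; (b) equilibria P = 0 and P = 35300.


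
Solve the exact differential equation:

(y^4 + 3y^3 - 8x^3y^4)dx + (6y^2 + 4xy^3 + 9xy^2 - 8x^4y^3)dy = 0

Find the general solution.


Check exactness: ∂M/∂y = 4y^3 + 9y^2 - 32x^3y^3 and ∂N/∂x = 4y^3 + 9y^2 - 32x^3y^3; equal, so the equation is exact.
Integrate M with respect to x (treating y as constant): ∫M dx = xy^4 + 3xy^3 - 2x^4y^4 + h(y).
Differentiate w.r.t. y and set equal to N: the x-dependent terms already match, leaving h'(y) = 6y^2. Integrate: h(y) = 2y^3.
So F(x,y) = 2y^3 + xy^4 + 3xy^3 - 2x^4y^4.
General solution: 2y^3 + xy^4 + 3xy^3 - 2x^4y^4 = C.


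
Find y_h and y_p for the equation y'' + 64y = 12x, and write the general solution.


Homogeneous: r² + 64 = 0 ⇒ r = ±8i, y_h = C₁cos(8x) + C₂sin(8x).
Polynomial forcing; try y_p = Ax + B. Then y_p'' + 64 y_p = 64(Ax + B) = 12x, so B = 0 and A = 3/16.
General solution: y = C₁cos(8x) + C₂sin(8x) + (3/16)x.


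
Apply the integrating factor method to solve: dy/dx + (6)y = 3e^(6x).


P(x) = 6 ⇒ μ = e^(6x).
(μ y)' = 3e^(12x) ⇒ μ y = (3/12)e^(12x) + C.
Divide by μ: y = (1/4)e^(6x) + Ce^(-6x).


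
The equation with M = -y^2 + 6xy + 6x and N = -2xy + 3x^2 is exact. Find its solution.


Check exactness: ∂M/∂y = -2y + 6x and ∂N/∂x = -2y + 6x; equal, so the equation is exact.
Integrate M with respect to x (treating y as constant): ∫M dx = -xy^2 + 3x^2y + 3x^2 + h(y).
Differentiate w.r.t. y and set equal to N: all terms match, so h'(y) = 0 and h is a constant absorbed into C.
General solution: -xy^2 + 3x^2y + 3x^2 = C.


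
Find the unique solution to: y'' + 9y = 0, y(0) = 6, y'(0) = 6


Characteristic roots of r² + 9 = 0 are ±3i, so y = C₁cos(3x) + C₂sin(3x).
Apply y(0) = 6: C₁ = 6. Differentiate and apply y'(0) = 6: 3·C₂ = 6, so C₂ = 2.
Particular solution: y = 6cos(3x) + 2sin(3x).


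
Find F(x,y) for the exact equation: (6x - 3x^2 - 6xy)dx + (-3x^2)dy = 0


Check exactness: ∂M/∂y = -6x and ∂N/∂x = -6x; equal, so the equation is exact.
Integrate M with respect to x (treating y as constant): ∫M dx = 3x^2 - x^3 - 3x^2y + h(y).
Differentiate w.r.t. y and set equal to N: all terms match, so h'(y) = 0 and h is a constant absorbed into C.
General solution: 3x^2 - x^3 - 3x^2y = C.


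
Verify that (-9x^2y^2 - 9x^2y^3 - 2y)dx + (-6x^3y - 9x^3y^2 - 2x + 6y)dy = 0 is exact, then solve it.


Check exactness: ∂M/∂y = -18x^2y - 27x^2y^2 - 2 and ∂N/∂x = -18x^2y - 27x^2y^2 - 2; equal, so the equation is exact.
Integrate M with respect to x (treating y as constant): ∫M dx = -3x^3y^2 - 3x^3y^3 - 2xy + h(y).
Differentiate w.r.t. y and set equal to N: the x-dependent terms already match, leaving h'(y) = 6y. Integrate: h(y) = 3y^2.
So F(x,y) = -3x^3y^2 - 3x^3y^3 - 2xy + 3y^2.
General solution: -3x^3y^2 - 3x^3y^3 - 2xy + 3y^2 = C.


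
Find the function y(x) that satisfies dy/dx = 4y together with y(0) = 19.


General solution of y' = 4y is y = Ce^(4x).
Apply y(0) = 19: C = 19.
Particular solution: y = 19e^(4x).


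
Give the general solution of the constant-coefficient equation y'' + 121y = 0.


Characteristic equation: r² + 121 = 0.
Discriminant is negative; roots r = 0 ± 11i (complex conjugate pair).
General solution uses e^(α x)(C₁ cos(β x) + C₂ sin(β x)): y = C₁cos(11x) + C₂sin(11x).


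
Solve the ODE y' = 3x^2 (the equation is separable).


Integrate both sides with respect to x: y = ∫ 3x^2 dx = x^3 + C.


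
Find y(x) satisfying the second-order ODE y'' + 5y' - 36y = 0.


Characteristic equation: r² + 5r - 36 = 0.
Factor: (r - 4)(r + 9) = 0 ⇒ r = 4, -9 (distinct real).
General solution: y = C₁e^(4x) + C₂e^(-9x).


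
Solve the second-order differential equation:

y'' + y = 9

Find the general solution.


Homogeneous part: r² + 1 = 0 ⇒ r = ±1i, so y_h = C₁cos(x) + C₂sin(x).
Try constant y_p = A; plug in: 1A = 9 ⇒ A = 9.
General solution: y = C₁cos(x) + C₂sin(x) + 9.


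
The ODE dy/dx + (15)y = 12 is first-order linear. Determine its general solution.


P(x) = 15, Q(x) = 12; integrating factor μ = e^(15x).
(μ y)' = 12e^(15x) ⇒ μ y = (4/5)e^(15x) + C.
Divide by μ: y = 4/5 + Ce^(-15x).


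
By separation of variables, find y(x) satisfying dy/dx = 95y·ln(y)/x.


Separate: dy/[y ln(y)] = 95 dx/x.
Substitute u = ln(y): du/u = 95 dx/x.
Integrate: ln|ln(y)| = 95ln|x| + C₀, hence ln(y) = C·x^95.


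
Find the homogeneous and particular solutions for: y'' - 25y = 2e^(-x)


Characteristic roots of r² - 25 = 0 are 5, -5.
y_h = C₁e^(5x) + C₂e^(-5x).
Forcing exponent -1 is not a characteristic root; try y_p = Ae^(-x).
Substitute: A·(1 + (0)·-1 + (-25)) = A·-24 = 2, so A = -1/12.
General solution: y = C₁e^(5x) + C₂e^(-5x) - (1/12)e^(-x).


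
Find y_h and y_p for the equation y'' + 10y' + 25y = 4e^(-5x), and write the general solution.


Characteristic polynomial (r + 5)² = 0; repeated root r = -5.
y_h = (C₁ + C₂x)e^(-5x). Forcing matches the repeated root (resonance), so try y_p = Ax² e^(-5x).
Substitute and solve for A: 2A = 4, so A = 2.
General solution: y = (C₁ + C₂x + 2x²)e^(-5x).


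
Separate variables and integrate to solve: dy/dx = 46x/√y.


Separate: √y dy = 46x dx.
Integrate: (2/3)y^(3/2) = 23x² + C.


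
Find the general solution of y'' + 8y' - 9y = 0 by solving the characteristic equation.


Characteristic equation: r² + 8r - 9 = 0.
Factor: (r + 9)(r - 1) = 0 ⇒ r = -9, 1 (distinct real).
General solution: y = C₁e^(-9x) + C₂e^(x).


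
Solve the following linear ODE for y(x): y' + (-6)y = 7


P(x) = -6 ⇒ μ = e^(-6x).
(μ y)' = 7e^(-6x) ⇒ μ y = -(7/6)e^(-6x) + C.
Divide by μ: y = -7/6 + Ce^(6x).


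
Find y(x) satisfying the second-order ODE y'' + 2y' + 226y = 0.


Characteristic equation: r² + 2r + 226 = 0.
Discriminant is negative; roots r = -1 ± 15i (complex conjugate pair).
General solution uses e^(α x)(C₁ cos(β x) + C₂ sin(β x)): y = e^(-x)(C₁cos(15x) + C₂sin(15x)).


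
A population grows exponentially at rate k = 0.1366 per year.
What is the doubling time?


Exponential growth: P(t) = P₀ e^(0.1366t). Set P(t)/P₀ = 2: e^(0.1366t) = 2.
Solve: t = ln(2)/0.1366 ≈ 5.07 years.


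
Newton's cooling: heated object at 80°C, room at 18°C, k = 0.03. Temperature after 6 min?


Newton's law: dT/dt = -k(T - T_a) has solution T(t) = T_a + (T₀ - T_a)e^(-kt).
Plug in T_a = 18, T₀ = 80, k = 0.03, t = 6: T(6) = 18 + (62)e^(-0.18) ≈ 69.8°C.


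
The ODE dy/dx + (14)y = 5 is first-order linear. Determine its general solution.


P(x) = 14, Q(x) = 5; integrating factor μ = e^(14x).
(μ y)' = 5e^(14x) ⇒ μ y = (5/14)e^(14x) + C.
Divide by μ: y = 5/14 + Ce^(-14x).


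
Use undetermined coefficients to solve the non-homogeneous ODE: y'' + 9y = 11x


Homogeneous: r² + 9 = 0 ⇒ r = ±3i, y_h = C₁cos(3x) + C₂sin(3x).
Polynomial forcing; try y_p = Ax + B. Then y_p'' + 9 y_p = 9(Ax + B) = 11x, so B = 0 and A = 11/9.
General solution: y = C₁cos(3x) + C₂sin(3x) + (11/9)x.


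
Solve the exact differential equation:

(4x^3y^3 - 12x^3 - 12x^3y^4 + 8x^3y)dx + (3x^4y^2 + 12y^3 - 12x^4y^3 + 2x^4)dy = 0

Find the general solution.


Check exactness: ∂M/∂y = 12x^3y^2 - 48x^3y^3 + 8x^3 and ∂N/∂x = 12x^3y^2 - 48x^3y^3 + 8x^3; equal, so the equation is exact.
Integrate M with respect to x (treating y as constant): ∫M dx = x^4y^3 - 3x^4 - 3x^4y^4 + 2x^4y + h(y).
Differentiate w.r.t. y and set equal to N: the x-dependent terms already match, leaving h'(y) = 12y^3. Integrate: h(y) = 3y^4.
So F(x,y) = x^4y^3 + 3y^4 - 3x^4 - 3x^4y^4 + 2x^4y.
General solution: x^4y^3 + 3y^4 - 3x^4 - 3x^4y^4 + 2x^4y = C.


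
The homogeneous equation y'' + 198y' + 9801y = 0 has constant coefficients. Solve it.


Characteristic equation: r² + 198r + 9801 = 0, i.e. (r + 99)² = 0.
Repeated root r = -99; include an x factor for the second linearly independent solution.
General solution: y = (C₁ + C₂x)e^(-99x).


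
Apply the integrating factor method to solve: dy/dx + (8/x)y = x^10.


P(x) = 8/x ⇒ μ = x^8.
(x^8 y)' = x^8·x^10 = x^18.
Integrate: x^8 y = x^19/(19) + C.
Solve for y: y = (1/19)x^11 + C/x^8.


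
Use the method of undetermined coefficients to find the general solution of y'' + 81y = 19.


Homogeneous part: r² + 81 = 0 ⇒ r = ±9i, so y_h = C₁cos(9x) + C₂sin(9x).
Try constant y_p = A; plug in: 81A = 19 ⇒ A = 19/81.
General solution: y = C₁cos(9x) + C₂sin(9x) + 19/81.


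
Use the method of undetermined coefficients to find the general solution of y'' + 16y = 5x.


Homogeneous: r² + 16 = 0 ⇒ r = ±4i, y_h = C₁cos(4x) + C₂sin(4x).
Polynomial forcing; try y_p = Ax + B. Then y_p'' + 16 y_p = 16(Ax + B) = 5x, so B = 0 and A = 5/16.
General solution: y = C₁cos(4x) + C₂sin(4x) + (5/16)x.


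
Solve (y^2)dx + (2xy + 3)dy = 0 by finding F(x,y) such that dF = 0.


Check exactness: ∂M/∂y = 2y and ∂N/∂x = 2y; equal, so the equation is exact.
Integrate M with respect to x (treating y as constant): ∫M dx = xy^2 + h(y).
Differentiate w.r.t. y and set equal to N: the x-dependent terms already match, leaving h'(y) = 3. Integrate: h(y) = 3y.
So F(x,y) = xy^2 + 3y.
General solution: xy^2 + 3y = C.


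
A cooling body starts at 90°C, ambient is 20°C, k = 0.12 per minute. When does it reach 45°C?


From T(t) = T_a + (T₀ - T_a)e^(-kt), set T(t) = 45:
(45 - 20) / (90 - 20) = e^(-0.12t), so t = -ln(0.357)/0.12 ≈ 8.6 minutes.


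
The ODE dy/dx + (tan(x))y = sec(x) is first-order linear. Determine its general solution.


P(x) = tan(x) ⇒ μ = e^(∫tan(x)dx) = sec(x).
(sec(x) y)' = sec²(x) ⇒ sec(x) y = tan(x) + C.
Multiply by cos(x): y = sin(x) + C·cos(x).


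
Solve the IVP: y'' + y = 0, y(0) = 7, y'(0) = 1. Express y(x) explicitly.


Characteristic roots of r² + 1 = 0 are ±1i, so y = C₁cos(x) + C₂sin(x).
Apply y(0) = 7: C₁ = 7. Differentiate and apply y'(0) = 1: 1·C₂ = 1, so C₂ = 1.
Particular solution: y = 7cos(x) + sin(x).
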